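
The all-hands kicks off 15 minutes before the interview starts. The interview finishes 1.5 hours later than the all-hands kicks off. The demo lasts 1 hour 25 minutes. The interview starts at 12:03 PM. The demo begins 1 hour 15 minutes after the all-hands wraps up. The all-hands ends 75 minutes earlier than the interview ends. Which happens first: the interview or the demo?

The all-hands starts at 12:03 PM − 15 min = 11:48 AM.
The interview ends at 11:48 AM + 90 min = 1:18 PM.
The all-hands ends at 1:18 PM − 75 min = 12:03 PM.
The demo starts at 12:03 PM + 75 min = 1:18 PM.
The interview starts at 12:03 PM and the demo starts at 1:18 PM, so the interview is first.

the interview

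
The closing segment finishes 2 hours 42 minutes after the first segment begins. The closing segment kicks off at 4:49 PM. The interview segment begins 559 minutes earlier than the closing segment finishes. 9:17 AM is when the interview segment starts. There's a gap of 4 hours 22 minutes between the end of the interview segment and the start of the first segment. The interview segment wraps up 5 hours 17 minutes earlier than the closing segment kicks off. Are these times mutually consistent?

Yes

The interview segment ends at 4:49 PM − 317 min = 11:32 AM.
The first segment starts at 11:32 AM + 262 min = 3:54 PM.
The closing segment ends at 3:54 PM + 162 min = 6:36 PM.
The interview segment starts at 6:36 PM − 559 min = 9:17 AM.
That matches the stated 9:17 AM, so the schedule is consistent.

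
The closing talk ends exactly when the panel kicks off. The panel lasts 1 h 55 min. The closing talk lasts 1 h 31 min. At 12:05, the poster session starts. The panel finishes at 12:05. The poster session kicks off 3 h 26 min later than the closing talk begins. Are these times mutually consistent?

Yes

The panel starts at 12:05 − 115 min = 10:10.
So the closing talk ends at 10:10.
The closing talk starts at 10:10 − 91 min = 08:39.
The poster session starts at 08:39 + 206 min = 12:05.
That matches the stated 12:05, so the schedule is consistent.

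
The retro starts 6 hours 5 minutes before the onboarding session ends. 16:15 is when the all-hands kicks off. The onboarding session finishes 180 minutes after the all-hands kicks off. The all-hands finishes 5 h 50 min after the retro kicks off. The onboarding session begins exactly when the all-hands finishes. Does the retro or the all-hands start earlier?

The onboarding session ends at 16:15 + 180 min = 19:15.
The retro starts at 19:15 − 365 min = 13:10.
The retro starts at 13:10 and the all-hands starts at 16:15, so the retro is first.

the retro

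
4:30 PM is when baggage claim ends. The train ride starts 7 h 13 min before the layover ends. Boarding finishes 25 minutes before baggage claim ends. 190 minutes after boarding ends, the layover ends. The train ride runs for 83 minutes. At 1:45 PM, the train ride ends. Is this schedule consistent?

No

Boarding ends at 4:30 PM − 25 min = 4:05 PM.
The layover ends at 4:05 PM + 190 min = 7:15 PM.
The train ride starts at 7:15 PM − 433 min = 12:02 PM.
The train ride ends at 12:02 PM + 83 min = 1:25 PM.
But the train ride is also said to end at 1:45 PM — a 20-minute conflict.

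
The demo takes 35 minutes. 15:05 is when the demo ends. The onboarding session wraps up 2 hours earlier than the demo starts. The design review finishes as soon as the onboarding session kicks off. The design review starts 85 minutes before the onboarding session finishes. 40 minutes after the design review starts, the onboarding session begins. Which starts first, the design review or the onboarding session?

The demo starts at 15:05 − 35 min = 14:30.
The onboarding session ends at 14:30 − 120 min = 12:30.
The design review starts at 12:30 − 85 min = 11:05.
The onboarding session starts at 11:05 + 40 min = 11:45.
The design review starts at 11:05 and the onboarding session starts at 11:45, so the design review is first.

the design review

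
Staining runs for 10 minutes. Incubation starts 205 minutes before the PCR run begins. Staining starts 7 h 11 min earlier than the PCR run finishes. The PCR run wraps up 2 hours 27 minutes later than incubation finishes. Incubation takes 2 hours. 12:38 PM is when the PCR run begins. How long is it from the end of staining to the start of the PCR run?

359 minutes

Incubation starts at 12:38 PM − 205 min = 9:13 AM.
Incubation ends at 9:13 AM + 120 min = 11:13 AM.
The PCR run ends at 11:13 AM + 147 min = 1:40 PM.
Staining starts at 1:40 PM − 431 min = 6:29 AM.
Staining ends at 6:29 AM + 10 min = 6:39 AM.
From 6:39 AM to 12:38 PM is 359 minutes.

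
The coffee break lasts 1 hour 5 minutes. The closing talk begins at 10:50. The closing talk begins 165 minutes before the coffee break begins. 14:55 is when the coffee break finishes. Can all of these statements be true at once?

The coffee break starts at 14:55 − 65 min = 13:50.
The closing talk starts at 13:50 − 165 min = 11:05.
But the closing talk is also said to start at 10:50 — a 15-minute conflict.

No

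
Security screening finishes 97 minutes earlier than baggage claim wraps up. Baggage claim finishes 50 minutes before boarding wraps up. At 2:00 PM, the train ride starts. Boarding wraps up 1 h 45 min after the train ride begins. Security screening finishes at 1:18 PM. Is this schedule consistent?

Yes

Boarding ends at 2:00 PM + 105 min = 3:45 PM.
Baggage claim ends at 3:45 PM − 50 min = 2:55 PM.
Security screening ends at 2:55 PM − 97 min = 1:18 PM.
That matches the stated 1:18 PM, so the schedule is consistent.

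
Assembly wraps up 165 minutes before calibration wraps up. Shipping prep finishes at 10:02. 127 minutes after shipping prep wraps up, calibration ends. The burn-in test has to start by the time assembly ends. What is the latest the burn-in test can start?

09:24

Calibration ends at 10:02 + 127 min = 12:09.
Assembly ends at 12:09 − 165 min = 09:24.
The burn-in test is bounded by assembly, so the latest it can start is 09:24.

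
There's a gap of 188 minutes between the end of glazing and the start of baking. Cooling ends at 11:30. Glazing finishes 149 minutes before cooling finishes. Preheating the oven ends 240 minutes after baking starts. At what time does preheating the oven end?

16:09

Glazing ends at 11:30 − 149 min = 09:01.
Baking starts at 09:01 + 188 min = 12:09.
Preheating the oven ends at 12:09 + 240 min = 16:09.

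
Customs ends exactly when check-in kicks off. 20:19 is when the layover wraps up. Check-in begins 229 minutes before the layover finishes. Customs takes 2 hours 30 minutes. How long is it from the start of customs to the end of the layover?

Check-in starts at 20:19 − 229 min = 16:30.
So customs ends at 16:30.
Customs starts at 16:30 − 150 min = 14:00.
From 14:00 to 20:19 is 6 hours 19 minutes.

6 hours 19 minutes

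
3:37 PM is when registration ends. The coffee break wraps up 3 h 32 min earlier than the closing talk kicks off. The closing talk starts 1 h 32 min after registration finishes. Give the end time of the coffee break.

The closing talk starts at 3:37 PM + 92 min = 5:09 PM.
The coffee break ends at 5:09 PM − 212 min = 1:37 PM.

1:37 PM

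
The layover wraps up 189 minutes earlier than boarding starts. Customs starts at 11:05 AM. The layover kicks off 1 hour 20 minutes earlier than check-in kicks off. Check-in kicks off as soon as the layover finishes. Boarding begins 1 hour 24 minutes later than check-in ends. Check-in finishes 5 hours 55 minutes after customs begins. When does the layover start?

1:55 PM

Check-in ends at 11:05 AM + 355 min = 5:00 PM.
Boarding starts at 5:00 PM + 84 min = 6:24 PM.
The layover ends at 6:24 PM − 189 min = 3:15 PM.
So check-in starts at 3:15 PM.
The layover starts at 3:15 PM − 80 min = 1:55 PM.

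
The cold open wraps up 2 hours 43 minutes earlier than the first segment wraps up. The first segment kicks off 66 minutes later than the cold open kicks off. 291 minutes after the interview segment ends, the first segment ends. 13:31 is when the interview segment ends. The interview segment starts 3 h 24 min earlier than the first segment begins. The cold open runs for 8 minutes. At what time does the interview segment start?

13:13

The first segment ends at 13:31 + 291 min = 18:22.
The cold open ends at 18:22 − 163 min = 15:39.
The cold open starts at 15:39 − 8 min = 15:31.
The first segment starts at 15:31 + 66 min = 16:37.
The interview segment starts at 16:37 − 204 min = 13:13.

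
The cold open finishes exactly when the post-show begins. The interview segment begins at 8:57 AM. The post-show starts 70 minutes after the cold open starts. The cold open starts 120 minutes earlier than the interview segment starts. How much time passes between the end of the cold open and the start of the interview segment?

50 minutes

The cold open starts at 8:57 AM − 120 min = 6:57 AM.
The post-show starts at 6:57 AM + 70 min = 8:07 AM.
So the cold open ends at 8:07 AM.
From 8:07 AM to 8:57 AM is 50 minutes.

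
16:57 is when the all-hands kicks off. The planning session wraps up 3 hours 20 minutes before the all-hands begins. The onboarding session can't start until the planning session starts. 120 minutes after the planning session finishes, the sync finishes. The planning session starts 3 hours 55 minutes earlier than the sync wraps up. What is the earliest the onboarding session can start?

The planning session ends at 16:57 − 200 min = 13:37.
The sync ends at 13:37 + 120 min = 15:37.
The planning session starts at 15:37 − 235 min = 11:42.
The onboarding session is bounded by the planning session, so the earliest it can start is 11:42.

11:42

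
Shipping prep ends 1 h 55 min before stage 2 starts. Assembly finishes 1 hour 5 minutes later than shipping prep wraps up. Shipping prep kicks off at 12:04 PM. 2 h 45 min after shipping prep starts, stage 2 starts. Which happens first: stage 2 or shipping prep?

Stage 2 starts at 12:04 PM + 165 min = 2:49 PM.
Stage 2 starts at 2:49 PM and shipping prep starts at 12:04 PM, so shipping prep is first.

shipping prep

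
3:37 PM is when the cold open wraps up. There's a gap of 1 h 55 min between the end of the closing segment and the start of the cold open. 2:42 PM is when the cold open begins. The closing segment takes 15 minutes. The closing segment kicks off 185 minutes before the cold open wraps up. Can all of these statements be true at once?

Yes

The closing segment starts at 3:37 PM − 185 min = 12:32 PM.
The closing segment ends at 12:32 PM + 15 min = 12:47 PM.
The cold open starts at 12:47 PM + 115 min = 2:42 PM.
That matches the stated 2:42 PM, so the schedule is consistent.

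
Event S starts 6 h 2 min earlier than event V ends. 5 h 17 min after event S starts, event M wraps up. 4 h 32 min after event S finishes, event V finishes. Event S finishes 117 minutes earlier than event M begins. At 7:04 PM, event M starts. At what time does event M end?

8:54 PM

Event S ends at 7:04 PM − 117 min = 5:07 PM.
Event V ends at 5:07 PM + 272 min = 9:39 PM.
Event S starts at 9:39 PM − 362 min = 3:37 PM.
Event M ends at 3:37 PM + 317 min = 8:54 PM.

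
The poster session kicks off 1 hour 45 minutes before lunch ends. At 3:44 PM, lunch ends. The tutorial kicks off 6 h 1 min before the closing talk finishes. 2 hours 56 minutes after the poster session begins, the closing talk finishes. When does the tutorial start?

10:54 AM

The poster session starts at 3:44 PM − 105 min = 1:59 PM.
The closing talk ends at 1:59 PM + 176 min = 4:55 PM.
The tutorial starts at 4:55 PM − 361 min = 10:54 AM.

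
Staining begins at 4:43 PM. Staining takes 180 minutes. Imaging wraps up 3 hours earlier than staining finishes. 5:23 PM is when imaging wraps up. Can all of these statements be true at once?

No

Staining ends at 4:43 PM + 180 min = 7:43 PM.
Imaging ends at 7:43 PM − 180 min = 4:43 PM.
But imaging is also said to end at 5:23 PM — a 40-minute conflict.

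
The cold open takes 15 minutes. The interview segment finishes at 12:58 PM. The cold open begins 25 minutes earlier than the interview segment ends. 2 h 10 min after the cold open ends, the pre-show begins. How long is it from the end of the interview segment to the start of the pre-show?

The cold open starts at 12:58 PM − 25 min = 12:33 PM.
The cold open ends at 12:33 PM + 15 min = 12:48 PM.
The pre-show starts at 12:48 PM + 130 min = 2:58 PM.
From 12:58 PM to 2:58 PM is 120 minutes.

120 minutes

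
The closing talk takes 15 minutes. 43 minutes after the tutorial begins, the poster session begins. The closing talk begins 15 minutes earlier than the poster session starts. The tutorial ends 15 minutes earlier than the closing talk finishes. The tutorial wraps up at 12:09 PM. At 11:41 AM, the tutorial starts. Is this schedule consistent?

Yes

The poster session starts at 11:41 AM + 43 min = 12:24 PM.
The closing talk starts at 12:24 PM − 15 min = 12:09 PM.
The closing talk ends at 12:09 PM + 15 min = 12:24 PM.
The tutorial ends at 12:24 PM − 15 min = 12:09 PM.
That matches the stated 12:09 PM, so the schedule is consistent.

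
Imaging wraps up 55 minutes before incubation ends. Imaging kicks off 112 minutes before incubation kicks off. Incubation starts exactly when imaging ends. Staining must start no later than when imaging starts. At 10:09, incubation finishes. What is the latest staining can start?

Imaging ends at 10:09 − 55 min = 09:14.
So incubation starts at 09:14.
Imaging starts at 09:14 − 112 min = 07:22.
Staining is bounded by imaging, so the latest it can start is 07:22.

07:22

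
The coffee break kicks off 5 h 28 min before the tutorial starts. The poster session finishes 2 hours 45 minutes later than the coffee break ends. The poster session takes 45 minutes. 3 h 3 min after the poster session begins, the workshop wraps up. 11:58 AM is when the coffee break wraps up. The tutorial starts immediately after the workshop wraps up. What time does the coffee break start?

The poster session ends at 11:58 AM + 165 min = 2:43 PM.
The poster session starts at 2:43 PM − 45 min = 1:58 PM.
The workshop ends at 1:58 PM + 183 min = 5:01 PM.
So the tutorial starts at 5:01 PM.
The coffee break starts at 5:01 PM − 328 min = 11:33 AM.

11:33 AM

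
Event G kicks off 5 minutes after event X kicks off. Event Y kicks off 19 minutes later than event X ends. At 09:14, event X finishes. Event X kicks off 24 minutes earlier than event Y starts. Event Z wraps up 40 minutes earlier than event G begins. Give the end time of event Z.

Event Y starts at 09:14 + 19 min = 09:33.
Event X starts at 09:33 − 24 min = 09:09.
Event G starts at 09:09 + 5 min = 09:14.
Event Z ends at 09:14 − 40 min = 08:34.

08:34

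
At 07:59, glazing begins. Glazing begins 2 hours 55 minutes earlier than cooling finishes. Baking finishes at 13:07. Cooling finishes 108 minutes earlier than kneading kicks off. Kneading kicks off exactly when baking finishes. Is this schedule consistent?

No

Kneading starts at 13:07.
Cooling ends at 13:07 − 108 min = 11:19.
Glazing starts at 11:19 − 175 min = 08:24.
But glazing is also said to start at 07:59 — a 25-minute conflict.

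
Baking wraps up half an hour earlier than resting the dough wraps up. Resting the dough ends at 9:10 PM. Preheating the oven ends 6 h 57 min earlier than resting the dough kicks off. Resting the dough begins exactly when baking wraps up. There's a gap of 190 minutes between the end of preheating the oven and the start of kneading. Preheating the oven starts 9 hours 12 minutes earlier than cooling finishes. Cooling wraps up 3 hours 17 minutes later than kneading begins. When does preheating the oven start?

Baking ends at 9:10 PM − 30 min = 8:40 PM.
So resting the dough starts at 8:40 PM.
Preheating the oven ends at 8:40 PM − 417 min = 1:43 PM.
Kneading starts at 1:43 PM + 190 min = 4:53 PM.
Cooling ends at 4:53 PM + 197 min = 8:10 PM.
Preheating the oven starts at 8:10 PM − 552 min = 10:58 AM.

10:58 AM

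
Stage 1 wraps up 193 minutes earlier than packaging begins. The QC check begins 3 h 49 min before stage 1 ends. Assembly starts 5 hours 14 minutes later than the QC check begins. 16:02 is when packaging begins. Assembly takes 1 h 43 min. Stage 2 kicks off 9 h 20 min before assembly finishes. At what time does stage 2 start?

06:37

Stage 1 ends at 16:02 − 193 min = 12:49.
The QC check starts at 12:49 − 229 min = 09:00.
Assembly starts at 09:00 + 314 min = 14:14.
Assembly ends at 14:14 + 103 min = 15:57.
Stage 2 starts at 15:57 − 560 min = 06:37.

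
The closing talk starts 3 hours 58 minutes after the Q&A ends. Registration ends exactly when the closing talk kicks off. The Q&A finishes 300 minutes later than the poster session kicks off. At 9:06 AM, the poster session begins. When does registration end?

The Q&A ends at 9:06 AM + 300 min = 2:06 PM.
The closing talk starts at 2:06 PM + 238 min = 6:04 PM.
So registration ends at 6:04 PM.

6:04 PM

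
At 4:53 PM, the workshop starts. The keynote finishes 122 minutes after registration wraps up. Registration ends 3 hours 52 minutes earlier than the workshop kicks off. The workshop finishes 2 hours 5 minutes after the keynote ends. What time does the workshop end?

Registration ends at 4:53 PM − 232 min = 1:01 PM.
The keynote ends at 1:01 PM + 122 min = 3:03 PM.
The workshop ends at 3:03 PM + 125 min = 5:08 PM.

5:08 PM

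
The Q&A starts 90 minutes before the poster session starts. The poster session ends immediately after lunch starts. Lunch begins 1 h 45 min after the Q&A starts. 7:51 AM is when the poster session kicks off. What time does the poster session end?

8:06 AM

The Q&A starts at 7:51 AM − 90 min = 6:21 AM.
Lunch starts at 6:21 AM + 105 min = 8:06 AM.
So the poster session ends at 8:06 AM.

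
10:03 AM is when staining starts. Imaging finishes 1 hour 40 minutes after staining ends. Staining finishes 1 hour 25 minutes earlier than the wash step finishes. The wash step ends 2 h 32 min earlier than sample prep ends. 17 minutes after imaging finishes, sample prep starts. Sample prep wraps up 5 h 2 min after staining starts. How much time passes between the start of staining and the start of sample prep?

182 minutes

Sample prep ends at 10:03 AM + 302 min = 3:05 PM.
The wash step ends at 3:05 PM − 152 min = 12:33 PM.
Staining ends at 12:33 PM − 85 min = 11:08 AM.
Imaging ends at 11:08 AM + 100 min = 12:48 PM.
Sample prep starts at 12:48 PM + 17 min = 1:05 PM.
From 10:03 AM to 1:05 PM is 182 minutes.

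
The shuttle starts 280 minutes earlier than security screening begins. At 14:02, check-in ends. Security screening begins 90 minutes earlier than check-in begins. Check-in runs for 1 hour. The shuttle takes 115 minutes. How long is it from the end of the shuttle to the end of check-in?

5 hours 15 minutes

Check-in starts at 14:02 − 60 min = 13:02.
Security screening starts at 13:02 − 90 min = 11:32.
The shuttle starts at 11:32 − 280 min = 06:52.
The shuttle ends at 06:52 + 115 min = 08:47.
From 08:47 to 14:02 is 5 hours 15 minutes.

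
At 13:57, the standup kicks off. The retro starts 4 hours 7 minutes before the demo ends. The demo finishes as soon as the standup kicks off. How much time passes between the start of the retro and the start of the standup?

The demo ends at 13:57.
The retro starts at 13:57 − 247 min = 09:50.
From 09:50 to 13:57 is 247 minutes.

247 minutes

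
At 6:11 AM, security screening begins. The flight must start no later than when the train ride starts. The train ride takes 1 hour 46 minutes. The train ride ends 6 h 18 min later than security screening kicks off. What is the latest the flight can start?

10:43 AM

The train ride ends at 6:11 AM + 378 min = 12:29 PM.
The train ride starts at 12:29 PM − 106 min = 10:43 AM.
The flight is bounded by the train ride, so the latest it can start is 10:43 AM.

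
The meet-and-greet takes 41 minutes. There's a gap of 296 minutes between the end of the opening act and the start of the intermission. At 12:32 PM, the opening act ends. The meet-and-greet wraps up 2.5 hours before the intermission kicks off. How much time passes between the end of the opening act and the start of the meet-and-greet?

The intermission starts at 12:32 PM + 296 min = 5:28 PM.
The meet-and-greet ends at 5:28 PM − 150 min = 2:58 PM.
The meet-and-greet starts at 2:58 PM − 41 min = 2:17 PM.
From 12:32 PM to 2:17 PM is 105 minutes.

105 minutes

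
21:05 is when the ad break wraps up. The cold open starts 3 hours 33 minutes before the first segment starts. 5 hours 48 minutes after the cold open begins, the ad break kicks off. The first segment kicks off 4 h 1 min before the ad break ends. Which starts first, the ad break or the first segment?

The first segment starts at 21:05 − 241 min = 17:04.
The cold open starts at 17:04 − 213 min = 13:31.
The ad break starts at 13:31 + 348 min = 19:19.
The ad break starts at 19:19 and the first segment starts at 17:04, so the first segment is first.

the first segment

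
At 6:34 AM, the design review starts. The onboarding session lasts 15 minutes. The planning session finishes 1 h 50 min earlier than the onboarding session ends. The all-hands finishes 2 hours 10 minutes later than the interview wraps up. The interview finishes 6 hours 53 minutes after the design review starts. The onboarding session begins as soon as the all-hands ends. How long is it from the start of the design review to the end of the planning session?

7 h 28 min

The interview ends at 6:34 AM + 413 min = 1:27 PM.
The all-hands ends at 1:27 PM + 130 min = 3:37 PM.
So the onboarding session starts at 3:37 PM.
The onboarding session ends at 3:37 PM + 15 min = 3:52 PM.
The planning session ends at 3:52 PM − 110 min = 2:02 PM.
From 6:34 AM to 2:02 PM is 7 h 28 min.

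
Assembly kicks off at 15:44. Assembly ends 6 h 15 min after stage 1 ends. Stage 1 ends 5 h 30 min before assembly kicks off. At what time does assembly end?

Stage 1 ends at 15:44 − 330 min = 10:14.
Assembly ends at 10:14 + 375 min = 16:29.

16:29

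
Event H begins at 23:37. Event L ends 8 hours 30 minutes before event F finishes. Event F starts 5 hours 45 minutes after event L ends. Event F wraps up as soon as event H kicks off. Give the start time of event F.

20:52

Event F ends at 23:37.
Event L ends at 23:37 − 510 min = 15:07.
Event F starts at 15:07 + 345 min = 20:52.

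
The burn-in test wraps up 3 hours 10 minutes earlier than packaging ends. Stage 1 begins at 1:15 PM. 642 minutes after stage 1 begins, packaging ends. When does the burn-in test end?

8:47 PM

Packaging ends at 1:15 PM + 642 min = 11:57 PM.
The burn-in test ends at 11:57 PM − 190 min = 8:47 PM.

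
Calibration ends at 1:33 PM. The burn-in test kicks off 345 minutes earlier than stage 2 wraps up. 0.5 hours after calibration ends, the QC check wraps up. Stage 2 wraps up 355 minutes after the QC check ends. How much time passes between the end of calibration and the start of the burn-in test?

40 minutes

The QC check ends at 1:33 PM + 30 min = 2:03 PM.
Stage 2 ends at 2:03 PM + 355 min = 7:58 PM.
The burn-in test starts at 7:58 PM − 345 min = 2:13 PM.
From 1:33 PM to 2:13 PM is 40 minutes.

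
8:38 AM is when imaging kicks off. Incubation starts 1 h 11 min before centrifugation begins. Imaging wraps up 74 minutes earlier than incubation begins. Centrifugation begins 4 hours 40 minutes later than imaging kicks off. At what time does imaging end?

10:53 AM

Centrifugation starts at 8:38 AM + 280 min = 1:18 PM.
Incubation starts at 1:18 PM − 71 min = 12:07 PM.
Imaging ends at 12:07 PM − 74 min = 10:53 AM.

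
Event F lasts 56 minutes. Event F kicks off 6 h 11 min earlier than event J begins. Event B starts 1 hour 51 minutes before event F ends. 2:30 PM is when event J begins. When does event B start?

Event F starts at 2:30 PM − 371 min = 8:19 AM.
Event F ends at 8:19 AM + 56 min = 9:15 AM.
Event B starts at 9:15 AM − 111 min = 7:24 AM.

7:24 AM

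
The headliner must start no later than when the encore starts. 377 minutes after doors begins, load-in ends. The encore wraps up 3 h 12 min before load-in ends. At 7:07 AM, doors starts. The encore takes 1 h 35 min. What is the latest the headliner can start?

8:37 AM

Load-in ends at 7:07 AM + 377 min = 1:24 PM.
The encore ends at 1:24 PM − 192 min = 10:12 AM.
The encore starts at 10:12 AM − 95 min = 8:37 AM.
The headliner is bounded by the encore, so the latest it can start is 8:37 AM.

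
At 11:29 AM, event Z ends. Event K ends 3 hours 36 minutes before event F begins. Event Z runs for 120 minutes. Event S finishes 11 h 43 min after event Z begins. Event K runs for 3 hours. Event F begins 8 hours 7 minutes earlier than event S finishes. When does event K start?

6:29 AM

Event Z starts at 11:29 AM − 120 min = 9:29 AM.
Event S ends at 9:29 AM + 703 min = 9:12 PM.
Event F starts at 9:12 PM − 487 min = 1:05 PM.
Event K ends at 1:05 PM − 216 min = 9:29 AM.
Event K starts at 9:29 AM − 180 min = 6:29 AM.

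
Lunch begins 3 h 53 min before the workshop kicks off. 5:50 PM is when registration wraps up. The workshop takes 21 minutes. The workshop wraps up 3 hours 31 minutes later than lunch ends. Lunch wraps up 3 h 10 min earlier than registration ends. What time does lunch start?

Lunch ends at 5:50 PM − 190 min = 2:40 PM.
The workshop ends at 2:40 PM + 211 min = 6:11 PM.
The workshop starts at 6:11 PM − 21 min = 5:50 PM.
Lunch starts at 5:50 PM − 233 min = 1:57 PM.

1:57 PM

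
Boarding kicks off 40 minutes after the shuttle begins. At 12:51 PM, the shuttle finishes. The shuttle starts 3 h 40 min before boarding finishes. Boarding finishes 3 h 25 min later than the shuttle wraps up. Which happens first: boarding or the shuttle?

Boarding ends at 12:51 PM + 205 min = 4:16 PM.
The shuttle starts at 4:16 PM − 220 min = 12:36 PM.
Boarding starts at 12:36 PM + 40 min = 1:16 PM.
Boarding starts at 1:16 PM and the shuttle starts at 12:36 PM, so the shuttle is first.

the shuttle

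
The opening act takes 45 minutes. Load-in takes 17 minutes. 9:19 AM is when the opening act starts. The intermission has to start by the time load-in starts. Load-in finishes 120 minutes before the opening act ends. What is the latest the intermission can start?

The opening act ends at 9:19 AM + 45 min = 10:04 AM.
Load-in ends at 10:04 AM − 120 min = 8:04 AM.
Load-in starts at 8:04 AM − 17 min = 7:47 AM.
The intermission is bounded by load-in, so the latest it can start is 7:47 AM.

7:47 AM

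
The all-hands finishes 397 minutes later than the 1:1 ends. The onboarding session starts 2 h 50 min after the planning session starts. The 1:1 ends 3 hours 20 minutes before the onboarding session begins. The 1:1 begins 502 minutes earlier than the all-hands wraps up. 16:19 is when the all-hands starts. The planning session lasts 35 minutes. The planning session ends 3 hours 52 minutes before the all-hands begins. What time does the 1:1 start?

09:37

The planning session ends at 16:19 − 232 min = 12:27.
The planning session starts at 12:27 − 35 min = 11:52.
The onboarding session starts at 11:52 + 170 min = 14:42.
The 1:1 ends at 14:42 − 200 min = 11:22.
The all-hands ends at 11:22 + 397 min = 17:59.
The 1:1 starts at 17:59 − 502 min = 09:37.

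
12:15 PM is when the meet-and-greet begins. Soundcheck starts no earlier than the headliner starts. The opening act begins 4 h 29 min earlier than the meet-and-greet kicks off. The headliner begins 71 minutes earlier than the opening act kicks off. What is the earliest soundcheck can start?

6:35 AM

The opening act starts at 12:15 PM − 269 min = 7:46 AM.
The headliner starts at 7:46 AM − 71 min = 6:35 AM.
Soundcheck is bounded by the headliner, so the earliest it can start is 6:35 AM.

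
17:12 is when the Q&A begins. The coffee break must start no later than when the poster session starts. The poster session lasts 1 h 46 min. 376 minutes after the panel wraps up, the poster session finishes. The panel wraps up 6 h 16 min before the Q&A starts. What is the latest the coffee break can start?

15:26

The panel ends at 17:12 − 376 min = 10:56.
The poster session ends at 10:56 + 376 min = 17:12.
The poster session starts at 17:12 − 106 min = 15:26.
The coffee break is bounded by the poster session, so the latest it can start is 15:26.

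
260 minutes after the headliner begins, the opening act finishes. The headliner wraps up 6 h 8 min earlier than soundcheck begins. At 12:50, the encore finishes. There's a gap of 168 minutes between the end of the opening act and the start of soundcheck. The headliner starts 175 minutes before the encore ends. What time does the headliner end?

The headliner starts at 12:50 − 175 min = 09:55.
The opening act ends at 09:55 + 260 min = 14:15.
Soundcheck starts at 14:15 + 168 min = 17:03.
The headliner ends at 17:03 − 368 min = 10:55.

10:55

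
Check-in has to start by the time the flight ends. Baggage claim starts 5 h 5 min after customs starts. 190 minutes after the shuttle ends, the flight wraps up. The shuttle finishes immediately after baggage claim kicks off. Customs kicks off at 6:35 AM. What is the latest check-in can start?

Baggage claim starts at 6:35 AM + 305 min = 11:40 AM.
So the shuttle ends at 11:40 AM.
The flight ends at 11:40 AM + 190 min = 2:50 PM.
Check-in is bounded by the flight, so the latest it can start is 2:50 PM.

2:50 PM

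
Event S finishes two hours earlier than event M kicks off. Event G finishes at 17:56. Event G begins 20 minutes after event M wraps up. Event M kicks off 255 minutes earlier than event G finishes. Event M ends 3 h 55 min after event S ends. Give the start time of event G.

Event M starts at 17:56 − 255 min = 13:41.
Event S ends at 13:41 − 120 min = 11:41.
Event M ends at 11:41 + 235 min = 15:36.
Event G starts at 15:36 + 20 min = 15:56.

15:56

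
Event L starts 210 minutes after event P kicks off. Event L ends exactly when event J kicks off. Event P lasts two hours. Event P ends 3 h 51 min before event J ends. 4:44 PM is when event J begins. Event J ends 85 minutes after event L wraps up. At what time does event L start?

Event L ends at 4:44 PM.
Event J ends at 4:44 PM + 85 min = 6:09 PM.
Event P ends at 6:09 PM − 231 min = 2:18 PM.
Event P starts at 2:18 PM − 120 min = 12:18 PM.
Event L starts at 12:18 PM + 210 min = 3:48 PM.

3:48 PM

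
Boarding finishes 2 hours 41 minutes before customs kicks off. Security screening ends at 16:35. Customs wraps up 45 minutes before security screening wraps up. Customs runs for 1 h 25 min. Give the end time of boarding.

Customs ends at 16:35 − 45 min = 15:50.
Customs starts at 15:50 − 85 min = 14:25.
Boarding ends at 14:25 − 161 min = 11:44.

11:44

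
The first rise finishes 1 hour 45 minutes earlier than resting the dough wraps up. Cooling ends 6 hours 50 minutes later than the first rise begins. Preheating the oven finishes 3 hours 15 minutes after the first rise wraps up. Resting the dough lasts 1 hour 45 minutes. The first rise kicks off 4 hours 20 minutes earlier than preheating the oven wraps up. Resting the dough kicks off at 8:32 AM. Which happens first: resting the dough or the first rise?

the first rise

Resting the dough ends at 8:32 AM + 105 min = 10:17 AM.
The first rise ends at 10:17 AM − 105 min = 8:32 AM.
Preheating the oven ends at 8:32 AM + 195 min = 11:47 AM.
The first rise starts at 11:47 AM − 260 min = 7:27 AM.
Resting the dough starts at 8:32 AM and the first rise starts at 7:27 AM, so the first rise is first.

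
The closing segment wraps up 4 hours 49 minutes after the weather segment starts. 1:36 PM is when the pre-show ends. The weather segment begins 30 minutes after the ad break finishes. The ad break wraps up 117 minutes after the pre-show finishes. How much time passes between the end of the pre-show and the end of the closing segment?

7 hours 16 minutes

The ad break ends at 1:36 PM + 117 min = 3:33 PM.
The weather segment starts at 3:33 PM + 30 min = 4:03 PM.
The closing segment ends at 4:03 PM + 289 min = 8:52 PM.
From 1:36 PM to 8:52 PM is 7 hours 16 minutes.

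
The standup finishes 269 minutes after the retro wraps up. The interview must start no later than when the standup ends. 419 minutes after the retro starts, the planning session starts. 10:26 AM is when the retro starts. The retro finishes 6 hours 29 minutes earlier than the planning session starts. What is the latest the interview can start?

3:25 PM

The planning session starts at 10:26 AM + 419 min = 5:25 PM.
The retro ends at 5:25 PM − 389 min = 10:56 AM.
The standup ends at 10:56 AM + 269 min = 3:25 PM.
The interview is bounded by the standup, so the latest it can start is 3:25 PM.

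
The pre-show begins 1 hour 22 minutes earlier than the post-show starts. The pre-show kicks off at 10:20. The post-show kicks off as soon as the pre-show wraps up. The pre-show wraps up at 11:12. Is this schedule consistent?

No

The post-show starts at 11:12.
The pre-show starts at 11:12 − 82 min = 09:50.
But the pre-show is also said to start at 10:20 — a 30-minute conflict.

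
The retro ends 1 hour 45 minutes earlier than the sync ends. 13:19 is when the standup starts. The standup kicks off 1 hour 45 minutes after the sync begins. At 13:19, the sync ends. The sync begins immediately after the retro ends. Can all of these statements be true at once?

The retro ends at 13:19 − 105 min = 11:34.
So the sync starts at 11:34.
The standup starts at 11:34 + 105 min = 13:19.
That matches the stated 13:19, so the schedule is consistent.

Yes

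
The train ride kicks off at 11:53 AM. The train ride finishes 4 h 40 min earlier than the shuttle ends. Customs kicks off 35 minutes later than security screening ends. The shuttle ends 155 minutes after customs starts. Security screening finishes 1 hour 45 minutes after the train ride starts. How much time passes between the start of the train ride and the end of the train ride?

Security screening ends at 11:53 AM + 105 min = 1:38 PM.
Customs starts at 1:38 PM + 35 min = 2:13 PM.
The shuttle ends at 2:13 PM + 155 min = 4:48 PM.
The train ride ends at 4:48 PM − 280 min = 12:08 PM.
From 11:53 AM to 12:08 PM is 15 minutes.

15 minutes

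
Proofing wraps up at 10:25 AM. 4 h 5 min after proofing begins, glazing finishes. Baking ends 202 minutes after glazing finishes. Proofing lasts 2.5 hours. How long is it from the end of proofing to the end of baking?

Proofing starts at 10:25 AM − 150 min = 7:55 AM.
Glazing ends at 7:55 AM + 245 min = 12:00 PM.
Baking ends at 12:00 PM + 202 min = 3:22 PM.
From 10:25 AM to 3:22 PM is 4 h 57 min.

4 h 57 min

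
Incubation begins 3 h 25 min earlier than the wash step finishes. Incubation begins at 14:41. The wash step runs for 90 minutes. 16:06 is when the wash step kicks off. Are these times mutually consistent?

The wash step ends at 16:06 + 90 min = 17:36.
Incubation starts at 17:36 − 205 min = 14:11.
But incubation is also said to start at 14:41 — a 30-minute conflict.

No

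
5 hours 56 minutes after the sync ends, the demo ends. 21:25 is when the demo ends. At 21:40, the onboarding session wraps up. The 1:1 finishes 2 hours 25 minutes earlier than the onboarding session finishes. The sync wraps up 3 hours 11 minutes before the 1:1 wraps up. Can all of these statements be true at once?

The 1:1 ends at 21:40 − 145 min = 19:15.
The sync ends at 19:15 − 191 min = 16:04.
The demo ends at 16:04 + 356 min = 22:00.
But the demo is also said to end at 21:25 — a 35-minute conflict.

No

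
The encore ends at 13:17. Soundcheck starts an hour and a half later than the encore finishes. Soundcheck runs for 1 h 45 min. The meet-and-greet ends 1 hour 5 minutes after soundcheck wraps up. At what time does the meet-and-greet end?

Soundcheck starts at 13:17 + 90 min = 14:47.
Soundcheck ends at 14:47 + 105 min = 16:32.
The meet-and-greet ends at 16:32 + 65 min = 17:37.

17:37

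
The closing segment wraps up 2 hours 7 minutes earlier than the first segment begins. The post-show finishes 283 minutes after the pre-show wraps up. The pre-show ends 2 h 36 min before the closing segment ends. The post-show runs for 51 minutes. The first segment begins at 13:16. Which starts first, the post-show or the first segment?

The closing segment ends at 13:16 − 127 min = 11:09.
The pre-show ends at 11:09 − 156 min = 08:33.
The post-show ends at 08:33 + 283 min = 13:16.
The post-show starts at 13:16 − 51 min = 12:25.
The post-show starts at 12:25 and the first segment starts at 13:16, so the post-show is first.

the post-show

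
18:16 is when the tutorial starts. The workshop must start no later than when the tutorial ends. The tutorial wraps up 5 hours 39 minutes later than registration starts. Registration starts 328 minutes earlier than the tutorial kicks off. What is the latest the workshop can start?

18:27

Registration starts at 18:16 − 328 min = 12:48.
The tutorial ends at 12:48 + 339 min = 18:27.
The workshop is bounded by the tutorial, so the latest it can start is 18:27.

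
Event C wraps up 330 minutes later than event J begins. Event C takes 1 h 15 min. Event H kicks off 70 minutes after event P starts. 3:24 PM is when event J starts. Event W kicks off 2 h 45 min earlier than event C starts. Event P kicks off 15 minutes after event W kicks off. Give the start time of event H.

Event C ends at 3:24 PM + 330 min = 8:54 PM.
Event C starts at 8:54 PM − 75 min = 7:39 PM.
Event W starts at 7:39 PM − 165 min = 4:54 PM.
Event P starts at 4:54 PM + 15 min = 5:09 PM.
Event H starts at 5:09 PM + 70 min = 6:19 PM.

6:19 PM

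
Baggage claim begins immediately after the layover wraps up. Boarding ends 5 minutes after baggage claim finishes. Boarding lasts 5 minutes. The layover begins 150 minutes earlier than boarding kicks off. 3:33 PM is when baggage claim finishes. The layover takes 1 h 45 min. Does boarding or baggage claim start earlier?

Boarding ends at 3:33 PM + 5 min = 3:38 PM.
Boarding starts at 3:38 PM − 5 min = 3:33 PM.
The layover starts at 3:33 PM − 150 min = 1:03 PM.
The layover ends at 1:03 PM + 105 min = 2:48 PM.
So baggage claim starts at 2:48 PM.
Boarding starts at 3:33 PM and baggage claim starts at 2:48 PM, so baggage claim is first.

baggage claim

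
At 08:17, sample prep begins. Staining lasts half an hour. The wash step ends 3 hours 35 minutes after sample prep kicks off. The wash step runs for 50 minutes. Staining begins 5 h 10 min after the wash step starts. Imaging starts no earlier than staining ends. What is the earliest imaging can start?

The wash step ends at 08:17 + 215 min = 11:52.
The wash step starts at 11:52 − 50 min = 11:02.
Staining starts at 11:02 + 310 min = 16:12.
Staining ends at 16:12 + 30 min = 16:42.
Imaging is bounded by staining, so the earliest it can start is 16:42.

16:42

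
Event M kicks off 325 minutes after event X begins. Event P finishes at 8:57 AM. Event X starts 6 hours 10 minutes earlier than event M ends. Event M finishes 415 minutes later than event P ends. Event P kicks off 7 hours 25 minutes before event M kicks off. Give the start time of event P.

7:42 AM

Event M ends at 8:57 AM + 415 min = 3:52 PM.
Event X starts at 3:52 PM − 370 min = 9:42 AM.
Event M starts at 9:42 AM + 325 min = 3:07 PM.
Event P starts at 3:07 PM − 445 min = 7:42 AM.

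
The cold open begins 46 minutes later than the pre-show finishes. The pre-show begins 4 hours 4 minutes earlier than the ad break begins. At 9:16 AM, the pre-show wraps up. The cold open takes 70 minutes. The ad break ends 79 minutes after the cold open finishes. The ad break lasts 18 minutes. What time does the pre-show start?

The cold open starts at 9:16 AM + 46 min = 10:02 AM.
The cold open ends at 10:02 AM + 70 min = 11:12 AM.
The ad break ends at 11:12 AM + 79 min = 12:31 PM.
The ad break starts at 12:31 PM − 18 min = 12:13 PM.
The pre-show starts at 12:13 PM − 244 min = 8:09 AM.

8:09 AM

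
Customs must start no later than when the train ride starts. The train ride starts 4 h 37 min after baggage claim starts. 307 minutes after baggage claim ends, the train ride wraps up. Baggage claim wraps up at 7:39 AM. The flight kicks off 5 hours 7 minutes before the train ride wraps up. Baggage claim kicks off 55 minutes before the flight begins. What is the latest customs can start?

The train ride ends at 7:39 AM + 307 min = 12:46 PM.
The flight starts at 12:46 PM − 307 min = 7:39 AM.
Baggage claim starts at 7:39 AM − 55 min = 6:44 AM.
The train ride starts at 6:44 AM + 277 min = 11:21 AM.
Customs is bounded by the train ride, so the latest it can start is 11:21 AM.

11:21 AM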